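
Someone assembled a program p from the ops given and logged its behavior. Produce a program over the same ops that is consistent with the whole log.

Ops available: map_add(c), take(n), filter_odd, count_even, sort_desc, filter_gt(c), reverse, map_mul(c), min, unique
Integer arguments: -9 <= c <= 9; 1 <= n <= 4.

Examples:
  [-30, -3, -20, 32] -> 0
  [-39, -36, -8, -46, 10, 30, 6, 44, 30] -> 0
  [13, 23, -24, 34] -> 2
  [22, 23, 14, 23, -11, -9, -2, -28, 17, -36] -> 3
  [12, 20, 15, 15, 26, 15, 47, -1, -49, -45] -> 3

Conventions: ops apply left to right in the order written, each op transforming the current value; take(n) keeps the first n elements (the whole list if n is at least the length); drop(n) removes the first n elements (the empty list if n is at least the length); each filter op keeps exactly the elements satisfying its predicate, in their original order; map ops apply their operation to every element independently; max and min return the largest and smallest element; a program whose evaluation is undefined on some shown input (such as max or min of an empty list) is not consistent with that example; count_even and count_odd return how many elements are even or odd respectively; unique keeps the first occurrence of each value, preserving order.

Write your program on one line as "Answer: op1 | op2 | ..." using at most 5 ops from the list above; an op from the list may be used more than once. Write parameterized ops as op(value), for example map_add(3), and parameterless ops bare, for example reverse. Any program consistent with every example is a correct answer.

map_mul(8) | take(3) | reverse | filter_gt(6) | count_even

Check, running the answer program on each example:
  [-30, -3, -20, 32] -> [-240, -24, -160, 256] -> [-240, -24, -160] -> [-160, -24, -240] -> [] -> 0
  [-39, -36, -8, -46, 10, 30, 6, 44, 30] -> [-312, -288, -64, -368, 80, 240, 48, 352, 240] -> [-312, -288, -64] -> [-64, -288, -312] -> [] -> 0
  [13, 23, -24, 34] -> [104, 184, -192, 272] -> [104, 184, -192] -> [-192, 184, 104] -> [184, 104] -> 2
  [22, 23, 14, 23, -11, -9, -2, -28, 17, -36] -> [176, 184, 112, 184, -88, -72, -16, -224, 136, -288] -> [176, 184, 112] -> [112, 184, 176] -> [112, 184, 176] -> 3
  [12, 20, 15, 15, 26, 15, 47, -1, -49, -45] -> [96, 160, 120, 120, 208, 120, 376, -8, -392, -360] -> [96, 160, 120] -> [120, 160, 96] -> [120, 160, 96] -> 3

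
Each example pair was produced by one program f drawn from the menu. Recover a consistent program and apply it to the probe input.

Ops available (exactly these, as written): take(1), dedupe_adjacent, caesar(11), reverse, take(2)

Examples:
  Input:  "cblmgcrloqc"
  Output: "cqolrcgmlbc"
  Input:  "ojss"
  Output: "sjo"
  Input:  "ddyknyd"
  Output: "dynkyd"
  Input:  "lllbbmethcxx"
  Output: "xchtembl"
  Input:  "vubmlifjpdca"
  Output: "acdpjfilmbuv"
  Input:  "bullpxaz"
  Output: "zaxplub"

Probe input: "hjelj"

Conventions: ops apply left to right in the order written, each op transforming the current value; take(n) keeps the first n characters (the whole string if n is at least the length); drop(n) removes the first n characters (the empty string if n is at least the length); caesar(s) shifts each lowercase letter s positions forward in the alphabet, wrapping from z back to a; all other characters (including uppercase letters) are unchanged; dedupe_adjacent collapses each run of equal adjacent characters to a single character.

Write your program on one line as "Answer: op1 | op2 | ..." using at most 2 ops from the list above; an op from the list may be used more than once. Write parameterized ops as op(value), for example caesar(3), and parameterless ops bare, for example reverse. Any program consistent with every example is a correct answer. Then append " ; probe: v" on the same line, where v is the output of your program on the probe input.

dedupe_adjacent | reverse ; probe: "jlejh"

Check, running the answer program on each example:
  "cblmgcrloqc" -> "cblmgcrloqc" -> "cqolrcgmlbc"
  "ojss" -> "ojs" -> "sjo"
  "ddyknyd" -> "dyknyd" -> "dynkyd"
  "lllbbmethcxx" -> "lbmethcx" -> "xchtembl"
  "vubmlifjpdca" -> "vubmlifjpdca" -> "acdpjfilmbuv"
  "bullpxaz" -> "bulpxaz" -> "zaxplub"
  probe: "hjelj" -> "hjelj" -> "jlejh"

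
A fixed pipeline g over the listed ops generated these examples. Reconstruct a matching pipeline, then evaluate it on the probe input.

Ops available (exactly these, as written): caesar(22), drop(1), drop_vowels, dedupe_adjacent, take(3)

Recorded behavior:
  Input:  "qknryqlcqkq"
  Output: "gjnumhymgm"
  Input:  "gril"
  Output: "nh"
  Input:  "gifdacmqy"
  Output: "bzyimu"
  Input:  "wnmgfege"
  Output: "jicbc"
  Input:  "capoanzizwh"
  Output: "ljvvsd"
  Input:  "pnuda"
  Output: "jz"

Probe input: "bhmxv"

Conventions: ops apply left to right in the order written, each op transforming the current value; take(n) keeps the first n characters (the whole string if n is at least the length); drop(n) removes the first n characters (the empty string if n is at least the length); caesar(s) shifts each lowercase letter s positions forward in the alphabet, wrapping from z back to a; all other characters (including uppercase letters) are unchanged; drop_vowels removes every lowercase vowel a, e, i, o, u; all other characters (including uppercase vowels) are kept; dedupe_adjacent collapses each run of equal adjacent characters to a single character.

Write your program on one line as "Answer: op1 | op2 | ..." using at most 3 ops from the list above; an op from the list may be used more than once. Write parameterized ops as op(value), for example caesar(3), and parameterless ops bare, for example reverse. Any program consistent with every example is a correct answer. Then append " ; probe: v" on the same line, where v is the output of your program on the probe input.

drop_vowels | drop(1) | caesar(22) ; probe: "ditr"

Check, running the answer program on each example:
  "qknryqlcqkq" -> "qknryqlcqkq" -> "knryqlcqkq" -> "gjnumhymgm"
  "gril" -> "grl" -> "rl" -> "nh"
  "gifdacmqy" -> "gfdcmqy" -> "fdcmqy" -> "bzyimu"
  "wnmgfege" -> "wnmgfg" -> "nmgfg" -> "jicbc"
  "capoanzizwh" -> "cpnzzwh" -> "pnzzwh" -> "ljvvsd"
  "pnuda" -> "pnd" -> "nd" -> "jz"
  probe: "bhmxv" -> "bhmxv" -> "hmxv" -> "ditr"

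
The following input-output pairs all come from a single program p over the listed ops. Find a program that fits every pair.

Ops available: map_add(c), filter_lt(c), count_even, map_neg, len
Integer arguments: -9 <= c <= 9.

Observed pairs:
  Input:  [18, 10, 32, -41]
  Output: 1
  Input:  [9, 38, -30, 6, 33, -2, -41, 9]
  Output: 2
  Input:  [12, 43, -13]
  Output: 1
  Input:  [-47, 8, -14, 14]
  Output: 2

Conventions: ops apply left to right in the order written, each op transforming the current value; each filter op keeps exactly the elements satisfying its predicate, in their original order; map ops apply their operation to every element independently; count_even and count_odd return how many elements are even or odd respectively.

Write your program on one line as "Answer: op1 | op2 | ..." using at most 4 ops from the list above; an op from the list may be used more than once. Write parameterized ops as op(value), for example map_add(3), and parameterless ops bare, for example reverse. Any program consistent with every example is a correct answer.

filter_lt(3) | filter_lt(-2) | len

Check, running the answer program on each example:
  [18, 10, 32, -41] -> [-41] -> [-41] -> 1
  [9, 38, -30, 6, 33, -2, -41, 9] -> [-30, -2, -41] -> [-30, -41] -> 2
  [12, 43, -13] -> [-13] -> [-13] -> 1
  [-47, 8, -14, 14] -> [-47, -14] -> [-47, -14] -> 2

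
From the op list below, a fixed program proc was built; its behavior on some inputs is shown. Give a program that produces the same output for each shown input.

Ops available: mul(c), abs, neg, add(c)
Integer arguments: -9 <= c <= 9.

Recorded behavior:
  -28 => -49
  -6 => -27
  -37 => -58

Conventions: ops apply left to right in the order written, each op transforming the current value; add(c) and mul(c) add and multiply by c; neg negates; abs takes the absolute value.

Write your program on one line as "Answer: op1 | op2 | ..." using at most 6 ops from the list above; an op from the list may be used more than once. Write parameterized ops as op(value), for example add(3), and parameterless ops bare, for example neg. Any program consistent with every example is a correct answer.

add(-8) | add(-8) | add(-8) | neg | add(-3) | neg

Check, running the answer program on each example:
  -28 -> -36 -> -44 -> -52 -> 52 -> 49 -> -49
  -6 -> -14 -> -22 -> -30 -> 30 -> 27 -> -27
  -37 -> -45 -> -53 -> -61 -> 61 -> 58 -> -58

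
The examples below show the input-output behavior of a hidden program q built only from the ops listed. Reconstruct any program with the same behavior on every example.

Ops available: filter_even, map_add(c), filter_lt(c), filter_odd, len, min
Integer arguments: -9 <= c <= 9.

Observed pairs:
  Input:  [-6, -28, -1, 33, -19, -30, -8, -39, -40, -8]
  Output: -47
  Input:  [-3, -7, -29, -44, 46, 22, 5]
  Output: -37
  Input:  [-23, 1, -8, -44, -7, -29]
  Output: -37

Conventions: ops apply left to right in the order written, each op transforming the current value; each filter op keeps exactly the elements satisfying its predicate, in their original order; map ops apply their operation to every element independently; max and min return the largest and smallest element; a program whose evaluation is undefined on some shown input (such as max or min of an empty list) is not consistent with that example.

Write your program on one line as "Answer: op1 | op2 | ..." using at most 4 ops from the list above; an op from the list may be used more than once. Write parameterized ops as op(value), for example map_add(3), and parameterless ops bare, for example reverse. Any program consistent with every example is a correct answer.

map_add(1) | map_add(-9) | filter_odd | min

Check, running the answer program on each example:
  [-6, -28, -1, 33, -19, -30, -8, -39, -40, -8] -> [-5, -27, 0, 34, -18, -29, -7, -38, -39, -7] -> [-14, -36, -9, 25, -27, -38, -16, -47, -48, -16] -> [-9, 25, -27, -47] -> -47
  [-3, -7, -29, -44, 46, 22, 5] -> [-2, -6, -28, -43, 47, 23, 6] -> [-11, -15, -37, -52, 38, 14, -3] -> [-11, -15, -37, -3] -> -37
  [-23, 1, -8, -44, -7, -29] -> [-22, 2, -7, -43, -6, -28] -> [-31, -7, -16, -52, -15, -37] -> [-31, -7, -15, -37] -> -37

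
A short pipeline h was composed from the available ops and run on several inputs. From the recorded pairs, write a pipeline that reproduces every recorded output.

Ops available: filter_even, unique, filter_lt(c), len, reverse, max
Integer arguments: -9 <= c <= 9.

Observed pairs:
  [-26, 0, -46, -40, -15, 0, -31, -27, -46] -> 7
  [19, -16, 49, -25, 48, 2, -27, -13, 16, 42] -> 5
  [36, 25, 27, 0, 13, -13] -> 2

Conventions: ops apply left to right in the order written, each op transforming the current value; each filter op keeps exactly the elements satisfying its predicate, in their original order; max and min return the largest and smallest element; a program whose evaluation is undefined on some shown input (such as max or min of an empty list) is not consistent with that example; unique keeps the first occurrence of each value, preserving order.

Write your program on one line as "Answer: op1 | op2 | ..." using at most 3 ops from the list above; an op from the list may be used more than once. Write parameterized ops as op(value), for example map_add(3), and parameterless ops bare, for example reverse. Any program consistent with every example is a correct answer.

unique | filter_lt(7) | len

Check, running the answer program on each example:
  [-26, 0, -46, -40, -15, 0, -31, -27, -46] -> [-26, 0, -46, -40, -15, -31, -27] -> [-26, 0, -46, -40, -15, -31, -27] -> 7
  [19, -16, 49, -25, 48, 2, -27, -13, 16, 42] -> [19, -16, 49, -25, 48, 2, -27, -13, 16, 42] -> [-16, -25, 2, -27, -13] -> 5
  [36, 25, 27, 0, 13, -13] -> [36, 25, 27, 0, 13, -13] -> [0, -13] -> 2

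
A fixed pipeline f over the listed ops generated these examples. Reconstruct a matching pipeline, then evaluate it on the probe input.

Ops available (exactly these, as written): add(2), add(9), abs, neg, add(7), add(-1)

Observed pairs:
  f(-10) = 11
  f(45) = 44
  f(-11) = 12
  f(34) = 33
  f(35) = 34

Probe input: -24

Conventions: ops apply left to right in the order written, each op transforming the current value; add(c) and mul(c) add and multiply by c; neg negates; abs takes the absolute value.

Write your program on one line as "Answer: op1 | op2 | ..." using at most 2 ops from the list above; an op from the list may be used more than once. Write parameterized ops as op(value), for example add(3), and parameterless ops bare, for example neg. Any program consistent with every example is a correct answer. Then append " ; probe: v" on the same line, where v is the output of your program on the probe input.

add(-1) | abs ; probe: 25

Check, running the answer program on each example:
  -10 -> -11 -> 11
  45 -> 44 -> 44
  -11 -> -12 -> 12
  34 -> 33 -> 33
  35 -> 34 -> 34
  probe: -24 -> -25 -> 25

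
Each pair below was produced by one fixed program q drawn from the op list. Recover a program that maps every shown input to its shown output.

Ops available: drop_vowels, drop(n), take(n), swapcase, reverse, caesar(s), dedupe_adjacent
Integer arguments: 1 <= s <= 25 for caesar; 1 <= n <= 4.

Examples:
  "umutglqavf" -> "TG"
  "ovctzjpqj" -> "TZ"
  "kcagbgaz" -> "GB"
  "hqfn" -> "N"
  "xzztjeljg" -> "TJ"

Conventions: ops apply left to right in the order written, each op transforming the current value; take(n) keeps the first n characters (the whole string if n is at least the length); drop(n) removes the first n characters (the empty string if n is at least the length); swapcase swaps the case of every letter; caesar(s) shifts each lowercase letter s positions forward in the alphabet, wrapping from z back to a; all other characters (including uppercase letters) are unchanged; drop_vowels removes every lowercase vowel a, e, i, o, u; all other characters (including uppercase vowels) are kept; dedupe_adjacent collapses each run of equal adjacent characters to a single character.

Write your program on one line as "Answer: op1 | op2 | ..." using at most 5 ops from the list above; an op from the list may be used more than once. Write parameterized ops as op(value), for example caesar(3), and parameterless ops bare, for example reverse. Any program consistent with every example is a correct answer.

drop(3) | drop_vowels | swapcase | take(2)

Check, running the answer program on each example:
  "umutglqavf" -> "tglqavf" -> "tglqvf" -> "TGLQVF" -> "TG"
  "ovctzjpqj" -> "tzjpqj" -> "tzjpqj" -> "TZJPQJ" -> "TZ"
  "kcagbgaz" -> "gbgaz" -> "gbgz" -> "GBGZ" -> "GB"
  "hqfn" -> "n" -> "n" -> "N" -> "N"
  "xzztjeljg" -> "tjeljg" -> "tjljg" -> "TJLJG" -> "TJ"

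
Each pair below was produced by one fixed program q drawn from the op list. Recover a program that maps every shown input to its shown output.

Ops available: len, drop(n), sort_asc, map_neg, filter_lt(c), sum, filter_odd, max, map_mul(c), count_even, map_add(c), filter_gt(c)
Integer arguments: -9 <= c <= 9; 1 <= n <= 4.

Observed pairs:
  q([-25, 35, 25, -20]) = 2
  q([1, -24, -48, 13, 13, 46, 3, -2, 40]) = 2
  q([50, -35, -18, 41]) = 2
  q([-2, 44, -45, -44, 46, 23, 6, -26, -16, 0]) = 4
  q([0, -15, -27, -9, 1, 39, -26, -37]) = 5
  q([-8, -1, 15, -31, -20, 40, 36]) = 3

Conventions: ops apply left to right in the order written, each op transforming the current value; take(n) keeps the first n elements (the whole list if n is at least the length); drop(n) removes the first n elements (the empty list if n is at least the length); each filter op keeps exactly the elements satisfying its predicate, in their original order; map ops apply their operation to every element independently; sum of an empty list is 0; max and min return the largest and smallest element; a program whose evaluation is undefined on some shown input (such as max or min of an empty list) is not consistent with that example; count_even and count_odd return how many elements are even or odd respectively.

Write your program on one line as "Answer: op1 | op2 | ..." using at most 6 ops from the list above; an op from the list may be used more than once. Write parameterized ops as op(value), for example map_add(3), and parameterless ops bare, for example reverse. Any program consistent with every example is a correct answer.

filter_lt(-4) | map_mul(-3) | map_add(-1) | map_mul(-5) | sort_asc | len

Check, running the answer program on each example:
  [-25, 35, 25, -20] -> [-25, -20] -> [75, 60] -> [74, 59] -> [-370, -295] -> [-370, -295] -> 2
  [1, -24, -48, 13, 13, 46, 3, -2, 40] -> [-24, -48] -> [72, 144] -> [71, 143] -> [-355, -715] -> [-715, -355] -> 2
  [50, -35, -18, 41] -> [-35, -18] -> [105, 54] -> [104, 53] -> [-520, -265] -> [-520, -265] -> 2
  [-2, 44, -45, -44, 46, 23, 6, -26, -16, 0] -> [-45, -44, -26, -16] -> [135, 132, 78, 48] -> [134, 131, 77, 47] -> [-670, -655, -385, -235] -> [-670, -655, -385, -235] -> 4
  [0, -15, -27, -9, 1, 39, -26, -37] -> [-15, -27, -9, -26, -37] -> [45, 81, 27, 78, 111] -> [44, 80, 26, 77, 110] -> [-220, -400, -130, -385, -550] -> [-550, -400, -385, -220, -130] -> 5
  [-8, -1, 15, -31, -20, 40, 36] -> [-8, -31, -20] -> [24, 93, 60] -> [23, 92, 59] -> [-115, -460, -295] -> [-460, -295, -115] -> 3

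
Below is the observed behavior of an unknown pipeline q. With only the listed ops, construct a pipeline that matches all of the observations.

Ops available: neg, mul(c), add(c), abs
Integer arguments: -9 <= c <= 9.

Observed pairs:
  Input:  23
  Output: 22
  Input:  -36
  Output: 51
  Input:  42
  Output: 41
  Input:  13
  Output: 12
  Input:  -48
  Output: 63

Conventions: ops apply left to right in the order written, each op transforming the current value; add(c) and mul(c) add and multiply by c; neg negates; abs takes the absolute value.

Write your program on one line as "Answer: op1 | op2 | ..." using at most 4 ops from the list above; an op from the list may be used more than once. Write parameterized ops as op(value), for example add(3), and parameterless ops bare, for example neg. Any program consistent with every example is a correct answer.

add(-8) | abs | add(2) | add(5)

Check, running the answer program on each example:
  23 -> 15 -> 15 -> 17 -> 22
  -36 -> -44 -> 44 -> 46 -> 51
  42 -> 34 -> 34 -> 36 -> 41
  13 -> 5 -> 5 -> 7 -> 12
  -48 -> -56 -> 56 -> 58 -> 63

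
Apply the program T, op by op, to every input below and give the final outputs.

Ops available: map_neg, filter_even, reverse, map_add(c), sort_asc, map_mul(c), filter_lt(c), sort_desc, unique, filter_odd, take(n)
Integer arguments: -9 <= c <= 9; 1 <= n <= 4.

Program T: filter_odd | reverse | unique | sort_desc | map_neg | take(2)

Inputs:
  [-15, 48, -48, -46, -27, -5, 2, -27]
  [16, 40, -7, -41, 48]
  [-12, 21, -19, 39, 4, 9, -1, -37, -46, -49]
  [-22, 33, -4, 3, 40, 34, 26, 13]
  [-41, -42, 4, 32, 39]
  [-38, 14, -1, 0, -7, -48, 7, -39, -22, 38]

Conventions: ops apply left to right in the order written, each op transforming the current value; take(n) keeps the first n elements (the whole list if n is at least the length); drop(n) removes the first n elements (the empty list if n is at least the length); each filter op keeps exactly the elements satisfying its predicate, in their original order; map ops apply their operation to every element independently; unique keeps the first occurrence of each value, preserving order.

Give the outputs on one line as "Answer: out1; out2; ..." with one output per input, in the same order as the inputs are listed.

Execution, op by op:
  [-15, 48, -48, -46, -27, -5, 2, -27] -> [-15, -27, -5, -27] -> [-27, -5, -27, -15] -> [-27, -5, -15] -> [-5, -15, -27] -> [5, 15, 27] -> [5, 15]
  [16, 40, -7, -41, 48] -> [-7, -41] -> [-41, -7] -> [-41, -7] -> [-7, -41] -> [7, 41] -> [7, 41]
  [-12, 21, -19, 39, 4, 9, -1, -37, -46, -49] -> [21, -19, 39, 9, -1, -37, -49] -> [-49, -37, -1, 9, 39, -19, 21] -> [-49, -37, -1, 9, 39, -19, 21] -> [39, 21, 9, -1, -19, -37, -49] -> [-39, -21, -9, 1, 19, 37, 49] -> [-39, -21]
  [-22, 33, -4, 3, 40, 34, 26, 13] -> [33, 3, 13] -> [13, 3, 33] -> [13, 3, 33] -> [33, 13, 3] -> [-33, -13, -3] -> [-33, -13]
  [-41, -42, 4, 32, 39] -> [-41, 39] -> [39, -41] -> [39, -41] -> [39, -41] -> [-39, 41] -> [-39, 41]
  [-38, 14, -1, 0, -7, -48, 7, -39, -22, 38] -> [-1, -7, 7, -39] -> [-39, 7, -7, -1] -> [-39, 7, -7, -1] -> [7, -1, -7, -39] -> [-7, 1, 7, 39] -> [-7, 1]

[5, 15]; [7, 41]; [-39, -21]; [-33, -13]; [-39, 41]; [-7, 1]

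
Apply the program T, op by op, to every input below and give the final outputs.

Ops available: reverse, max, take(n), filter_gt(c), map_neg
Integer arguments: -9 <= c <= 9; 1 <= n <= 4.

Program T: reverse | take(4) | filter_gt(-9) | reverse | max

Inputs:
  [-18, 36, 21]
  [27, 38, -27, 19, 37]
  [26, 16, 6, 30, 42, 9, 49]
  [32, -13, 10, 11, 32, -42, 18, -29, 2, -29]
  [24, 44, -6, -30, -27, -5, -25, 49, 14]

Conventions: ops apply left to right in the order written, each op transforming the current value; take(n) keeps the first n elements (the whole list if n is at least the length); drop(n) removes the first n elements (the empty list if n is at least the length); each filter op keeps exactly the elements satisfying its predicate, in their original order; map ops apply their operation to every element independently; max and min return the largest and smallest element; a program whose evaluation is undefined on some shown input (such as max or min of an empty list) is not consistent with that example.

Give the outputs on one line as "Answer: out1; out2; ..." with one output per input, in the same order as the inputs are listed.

36; 38; 49; 18; 49

Execution, op by op:
  [-18, 36, 21] -> [21, 36, -18] -> [21, 36, -18] -> [21, 36] -> [36, 21] -> 36
  [27, 38, -27, 19, 37] -> [37, 19, -27, 38, 27] -> [37, 19, -27, 38] -> [37, 19, 38] -> [38, 19, 37] -> 38
  [26, 16, 6, 30, 42, 9, 49] -> [49, 9, 42, 30, 6, 16, 26] -> [49, 9, 42, 30] -> [49, 9, 42, 30] -> [30, 42, 9, 49] -> 49
  [32, -13, 10, 11, 32, -42, 18, -29, 2, -29] -> [-29, 2, -29, 18, -42, 32, 11, 10, -13, 32] -> [-29, 2, -29, 18] -> [2, 18] -> [18, 2] -> 18
  [24, 44, -6, -30, -27, -5, -25, 49, 14] -> [14, 49, -25, -5, -27, -30, -6, 44, 24] -> [14, 49, -25, -5] -> [14, 49, -5] -> [-5, 49, 14] -> 49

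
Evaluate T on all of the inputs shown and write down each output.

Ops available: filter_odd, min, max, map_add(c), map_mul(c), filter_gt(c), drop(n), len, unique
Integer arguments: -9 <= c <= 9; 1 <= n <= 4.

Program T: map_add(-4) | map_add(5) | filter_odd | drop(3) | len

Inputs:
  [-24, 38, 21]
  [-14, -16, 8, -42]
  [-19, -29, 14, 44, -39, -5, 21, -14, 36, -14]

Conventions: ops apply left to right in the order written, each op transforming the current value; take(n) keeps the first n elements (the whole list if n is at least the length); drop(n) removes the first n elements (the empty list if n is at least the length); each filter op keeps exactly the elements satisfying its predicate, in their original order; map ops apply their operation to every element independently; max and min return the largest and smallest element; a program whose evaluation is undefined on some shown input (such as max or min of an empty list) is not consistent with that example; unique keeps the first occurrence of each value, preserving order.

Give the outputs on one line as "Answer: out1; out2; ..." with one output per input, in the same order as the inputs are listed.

Execution, op by op:
  [-24, 38, 21] -> [-28, 34, 17] -> [-23, 39, 22] -> [-23, 39] -> [] -> 0
  [-14, -16, 8, -42] -> [-18, -20, 4, -46] -> [-13, -15, 9, -41] -> [-13, -15, 9, -41] -> [-41] -> 1
  [-19, -29, 14, 44, -39, -5, 21, -14, 36, -14] -> [-23, -33, 10, 40, -43, -9, 17, -18, 32, -18] -> [-18, -28, 15, 45, -38, -4, 22, -13, 37, -13] -> [15, 45, -13, 37, -13] -> [37, -13] -> 2

0; 1; 2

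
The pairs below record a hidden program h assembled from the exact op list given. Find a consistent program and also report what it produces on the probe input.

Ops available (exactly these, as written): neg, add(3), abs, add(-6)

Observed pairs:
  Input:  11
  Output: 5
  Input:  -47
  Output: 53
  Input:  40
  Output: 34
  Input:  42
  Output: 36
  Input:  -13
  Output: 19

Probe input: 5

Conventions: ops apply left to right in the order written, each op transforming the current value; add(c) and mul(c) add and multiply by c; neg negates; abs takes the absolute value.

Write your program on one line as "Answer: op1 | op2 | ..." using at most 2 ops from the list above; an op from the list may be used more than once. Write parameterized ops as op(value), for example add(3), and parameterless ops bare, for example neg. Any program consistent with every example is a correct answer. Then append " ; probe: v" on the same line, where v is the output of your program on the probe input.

add(-6) | abs ; probe: 1

Check, running the answer program on each example:
  11 -> 5 -> 5
  -47 -> -53 -> 53
  40 -> 34 -> 34
  42 -> 36 -> 36
  -13 -> -19 -> 19
  probe: 5 -> -1 -> 1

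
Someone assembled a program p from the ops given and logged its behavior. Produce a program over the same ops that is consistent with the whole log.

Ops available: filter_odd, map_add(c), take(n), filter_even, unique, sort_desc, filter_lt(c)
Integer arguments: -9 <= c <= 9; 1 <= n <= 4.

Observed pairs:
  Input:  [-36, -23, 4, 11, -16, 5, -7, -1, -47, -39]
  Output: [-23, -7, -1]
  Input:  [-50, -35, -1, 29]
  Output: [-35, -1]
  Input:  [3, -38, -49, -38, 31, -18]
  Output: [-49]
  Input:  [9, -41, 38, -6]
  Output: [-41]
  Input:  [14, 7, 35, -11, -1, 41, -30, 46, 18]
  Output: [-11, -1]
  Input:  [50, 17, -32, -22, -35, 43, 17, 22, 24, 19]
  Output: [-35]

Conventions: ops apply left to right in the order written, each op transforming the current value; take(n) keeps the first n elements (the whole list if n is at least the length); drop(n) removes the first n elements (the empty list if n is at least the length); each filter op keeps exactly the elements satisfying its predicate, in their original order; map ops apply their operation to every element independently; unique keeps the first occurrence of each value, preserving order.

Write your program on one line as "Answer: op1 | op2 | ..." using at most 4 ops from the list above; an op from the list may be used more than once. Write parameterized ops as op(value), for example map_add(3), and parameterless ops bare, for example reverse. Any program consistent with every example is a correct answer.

filter_lt(3) | filter_odd | take(3)

Check, running the answer program on each example:
  [-36, -23, 4, 11, -16, 5, -7, -1, -47, -39] -> [-36, -23, -16, -7, -1, -47, -39] -> [-23, -7, -1, -47, -39] -> [-23, -7, -1]
  [-50, -35, -1, 29] -> [-50, -35, -1] -> [-35, -1] -> [-35, -1]
  [3, -38, -49, -38, 31, -18] -> [-38, -49, -38, -18] -> [-49] -> [-49]
  [9, -41, 38, -6] -> [-41, -6] -> [-41] -> [-41]
  [14, 7, 35, -11, -1, 41, -30, 46, 18] -> [-11, -1, -30] -> [-11, -1] -> [-11, -1]
  [50, 17, -32, -22, -35, 43, 17, 22, 24, 19] -> [-32, -22, -35] -> [-35] -> [-35]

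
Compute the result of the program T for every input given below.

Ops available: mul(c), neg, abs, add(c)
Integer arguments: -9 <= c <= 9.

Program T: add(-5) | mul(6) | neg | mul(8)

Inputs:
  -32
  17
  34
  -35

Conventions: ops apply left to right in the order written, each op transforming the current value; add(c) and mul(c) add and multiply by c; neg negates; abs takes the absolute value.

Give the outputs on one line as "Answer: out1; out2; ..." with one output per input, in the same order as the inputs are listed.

1776; -576; -1392; 1920

Execution, op by op:
  -32 -> -37 -> -222 -> 222 -> 1776
  17 -> 12 -> 72 -> -72 -> -576
  34 -> 29 -> 174 -> -174 -> -1392
  -35 -> -40 -> -240 -> 240 -> 1920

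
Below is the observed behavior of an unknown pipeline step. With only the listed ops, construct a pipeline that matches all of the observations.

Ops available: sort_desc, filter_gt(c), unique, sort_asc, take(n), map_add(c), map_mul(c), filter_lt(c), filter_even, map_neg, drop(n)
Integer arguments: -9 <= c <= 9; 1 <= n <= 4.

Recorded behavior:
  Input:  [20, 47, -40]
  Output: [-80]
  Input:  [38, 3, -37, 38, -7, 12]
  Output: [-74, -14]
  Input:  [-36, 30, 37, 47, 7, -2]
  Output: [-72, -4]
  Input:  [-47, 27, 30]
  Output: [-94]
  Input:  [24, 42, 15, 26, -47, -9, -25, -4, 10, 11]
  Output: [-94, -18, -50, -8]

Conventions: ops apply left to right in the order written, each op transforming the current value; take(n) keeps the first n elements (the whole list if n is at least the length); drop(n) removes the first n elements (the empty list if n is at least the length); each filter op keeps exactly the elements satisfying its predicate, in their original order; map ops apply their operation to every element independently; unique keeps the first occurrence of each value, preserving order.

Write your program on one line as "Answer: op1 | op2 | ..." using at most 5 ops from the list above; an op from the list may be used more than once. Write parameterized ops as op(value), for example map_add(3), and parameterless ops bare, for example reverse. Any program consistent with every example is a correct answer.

map_neg | filter_gt(1) | map_neg | map_mul(2)

Check, running the answer program on each example:
  [20, 47, -40] -> [-20, -47, 40] -> [40] -> [-40] -> [-80]
  [38, 3, -37, 38, -7, 12] -> [-38, -3, 37, -38, 7, -12] -> [37, 7] -> [-37, -7] -> [-74, -14]
  [-36, 30, 37, 47, 7, -2] -> [36, -30, -37, -47, -7, 2] -> [36, 2] -> [-36, -2] -> [-72, -4]
  [-47, 27, 30] -> [47, -27, -30] -> [47] -> [-47] -> [-94]
  [24, 42, 15, 26, -47, -9, -25, -4, 10, 11] -> [-24, -42, -15, -26, 47, 9, 25, 4, -10, -11] -> [47, 9, 25, 4] -> [-47, -9, -25, -4] -> [-94, -18, -50, -8]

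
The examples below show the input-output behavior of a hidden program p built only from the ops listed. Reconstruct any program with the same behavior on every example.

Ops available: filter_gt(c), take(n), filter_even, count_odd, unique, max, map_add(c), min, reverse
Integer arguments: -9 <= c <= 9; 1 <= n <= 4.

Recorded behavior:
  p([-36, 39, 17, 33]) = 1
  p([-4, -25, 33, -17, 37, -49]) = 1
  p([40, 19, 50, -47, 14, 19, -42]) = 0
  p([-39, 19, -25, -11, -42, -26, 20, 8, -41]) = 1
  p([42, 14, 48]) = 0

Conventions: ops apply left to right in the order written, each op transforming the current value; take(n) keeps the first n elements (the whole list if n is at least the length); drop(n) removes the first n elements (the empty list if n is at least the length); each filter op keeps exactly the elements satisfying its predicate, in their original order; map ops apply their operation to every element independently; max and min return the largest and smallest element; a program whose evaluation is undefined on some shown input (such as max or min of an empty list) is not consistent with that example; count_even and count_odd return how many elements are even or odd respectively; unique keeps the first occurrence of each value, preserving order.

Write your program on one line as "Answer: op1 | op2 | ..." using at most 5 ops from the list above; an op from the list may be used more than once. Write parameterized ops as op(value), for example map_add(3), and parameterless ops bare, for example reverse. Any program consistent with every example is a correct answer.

filter_gt(-1) | take(4) | take(1) | count_odd

Check, running the answer program on each example:
  [-36, 39, 17, 33] -> [39, 17, 33] -> [39, 17, 33] -> [39] -> 1
  [-4, -25, 33, -17, 37, -49] -> [33, 37] -> [33, 37] -> [33] -> 1
  [40, 19, 50, -47, 14, 19, -42] -> [40, 19, 50, 14, 19] -> [40, 19, 50, 14] -> [40] -> 0
  [-39, 19, -25, -11, -42, -26, 20, 8, -41] -> [19, 20, 8] -> [19, 20, 8] -> [19] -> 1
  [42, 14, 48] -> [42, 14, 48] -> [42, 14, 48] -> [42] -> 0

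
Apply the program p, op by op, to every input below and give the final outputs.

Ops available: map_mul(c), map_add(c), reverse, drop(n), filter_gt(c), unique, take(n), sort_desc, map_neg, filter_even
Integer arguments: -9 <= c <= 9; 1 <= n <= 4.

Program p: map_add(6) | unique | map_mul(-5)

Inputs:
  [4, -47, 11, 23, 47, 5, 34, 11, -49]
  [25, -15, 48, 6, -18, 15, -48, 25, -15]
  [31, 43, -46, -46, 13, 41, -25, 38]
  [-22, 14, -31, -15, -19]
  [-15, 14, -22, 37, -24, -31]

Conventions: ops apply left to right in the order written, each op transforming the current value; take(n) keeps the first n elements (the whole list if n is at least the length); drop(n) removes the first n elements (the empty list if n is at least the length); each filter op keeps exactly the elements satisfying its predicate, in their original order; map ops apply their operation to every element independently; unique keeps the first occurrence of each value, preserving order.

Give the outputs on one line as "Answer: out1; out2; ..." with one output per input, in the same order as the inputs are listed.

Execution, op by op:
  [4, -47, 11, 23, 47, 5, 34, 11, -49] -> [10, -41, 17, 29, 53, 11, 40, 17, -43] -> [10, -41, 17, 29, 53, 11, 40, -43] -> [-50, 205, -85, -145, -265, -55, -200, 215]
  [25, -15, 48, 6, -18, 15, -48, 25, -15] -> [31, -9, 54, 12, -12, 21, -42, 31, -9] -> [31, -9, 54, 12, -12, 21, -42] -> [-155, 45, -270, -60, 60, -105, 210]
  [31, 43, -46, -46, 13, 41, -25, 38] -> [37, 49, -40, -40, 19, 47, -19, 44] -> [37, 49, -40, 19, 47, -19, 44] -> [-185, -245, 200, -95, -235, 95, -220]
  [-22, 14, -31, -15, -19] -> [-16, 20, -25, -9, -13] -> [-16, 20, -25, -9, -13] -> [80, -100, 125, 45, 65]
  [-15, 14, -22, 37, -24, -31] -> [-9, 20, -16, 43, -18, -25] -> [-9, 20, -16, 43, -18, -25] -> [45, -100, 80, -215, 90, 125]

[-50, 205, -85, -145, -265, -55, -200, 215]; [-155, 45, -270, -60, 60, -105, 210]; [-185, -245, 200, -95, -235, 95, -220]; [80, -100, 125, 45, 65]; [45, -100, 80, -215, 90, 125]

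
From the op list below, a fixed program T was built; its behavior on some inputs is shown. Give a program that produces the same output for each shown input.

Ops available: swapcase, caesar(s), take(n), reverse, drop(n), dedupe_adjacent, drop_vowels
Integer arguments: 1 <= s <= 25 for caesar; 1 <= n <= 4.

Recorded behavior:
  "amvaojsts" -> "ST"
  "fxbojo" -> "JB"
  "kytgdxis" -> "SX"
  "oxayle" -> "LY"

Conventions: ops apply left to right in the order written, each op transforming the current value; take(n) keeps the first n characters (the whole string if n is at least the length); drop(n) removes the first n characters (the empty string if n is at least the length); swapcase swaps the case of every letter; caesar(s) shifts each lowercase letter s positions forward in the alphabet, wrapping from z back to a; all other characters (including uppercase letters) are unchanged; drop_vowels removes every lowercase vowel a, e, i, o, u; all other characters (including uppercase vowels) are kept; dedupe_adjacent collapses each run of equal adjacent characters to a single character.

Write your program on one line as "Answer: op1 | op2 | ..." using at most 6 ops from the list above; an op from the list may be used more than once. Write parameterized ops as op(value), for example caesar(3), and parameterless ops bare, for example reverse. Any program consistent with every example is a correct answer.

reverse | drop_vowels | swapcase | take(4) | take(2)

Check, running the answer program on each example:
  "amvaojsts" -> "stsjoavma" -> "stsjvm" -> "STSJVM" -> "STSJ" -> "ST"
  "fxbojo" -> "ojobxf" -> "jbxf" -> "JBXF" -> "JBXF" -> "JB"
  "kytgdxis" -> "sixdgtyk" -> "sxdgtyk" -> "SXDGTYK" -> "SXDG" -> "SX"
  "oxayle" -> "elyaxo" -> "lyx" -> "LYX" -> "LYX" -> "LY"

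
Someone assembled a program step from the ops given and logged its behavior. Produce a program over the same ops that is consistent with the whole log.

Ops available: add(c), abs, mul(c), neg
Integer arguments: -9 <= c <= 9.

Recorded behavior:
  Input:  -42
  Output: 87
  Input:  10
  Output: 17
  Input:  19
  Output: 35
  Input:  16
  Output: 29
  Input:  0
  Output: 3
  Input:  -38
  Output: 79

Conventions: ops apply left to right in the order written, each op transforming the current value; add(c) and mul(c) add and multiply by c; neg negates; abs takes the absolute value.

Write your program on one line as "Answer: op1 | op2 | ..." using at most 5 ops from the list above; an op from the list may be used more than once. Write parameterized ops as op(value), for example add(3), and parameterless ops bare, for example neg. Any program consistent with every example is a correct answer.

add(4) | add(-9) | mul(-2) | add(-7) | abs

Check, running the answer program on each example:
  -42 -> -38 -> -47 -> 94 -> 87 -> 87
  10 -> 14 -> 5 -> -10 -> -17 -> 17
  19 -> 23 -> 14 -> -28 -> -35 -> 35
  16 -> 20 -> 11 -> -22 -> -29 -> 29
  0 -> 4 -> -5 -> 10 -> 3 -> 3
  -38 -> -34 -> -43 -> 86 -> 79 -> 79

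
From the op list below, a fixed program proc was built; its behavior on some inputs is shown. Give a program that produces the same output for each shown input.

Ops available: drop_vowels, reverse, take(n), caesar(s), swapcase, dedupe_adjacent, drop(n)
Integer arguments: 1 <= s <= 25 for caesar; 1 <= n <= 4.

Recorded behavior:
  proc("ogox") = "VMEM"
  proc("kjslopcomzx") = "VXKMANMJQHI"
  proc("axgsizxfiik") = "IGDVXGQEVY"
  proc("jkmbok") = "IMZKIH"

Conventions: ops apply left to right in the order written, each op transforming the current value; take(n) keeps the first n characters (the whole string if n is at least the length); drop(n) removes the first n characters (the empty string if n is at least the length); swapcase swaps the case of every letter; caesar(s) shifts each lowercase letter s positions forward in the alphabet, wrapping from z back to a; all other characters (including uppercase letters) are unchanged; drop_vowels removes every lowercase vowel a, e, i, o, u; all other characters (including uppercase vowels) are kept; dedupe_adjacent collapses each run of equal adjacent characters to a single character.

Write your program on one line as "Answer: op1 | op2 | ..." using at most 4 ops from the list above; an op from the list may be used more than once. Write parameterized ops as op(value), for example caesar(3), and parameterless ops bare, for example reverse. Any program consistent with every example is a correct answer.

reverse | dedupe_adjacent | caesar(24) | swapcase

Check, running the answer program on each example:
  "ogox" -> "xogo" -> "xogo" -> "vmem" -> "VMEM"
  "kjslopcomzx" -> "xzmocpolsjk" -> "xzmocpolsjk" -> "vxkmanmjqhi" -> "VXKMANMJQHI"
  "axgsizxfiik" -> "kiifxzisgxa" -> "kifxzisgxa" -> "igdvxgqevy" -> "IGDVXGQEVY"
  "jkmbok" -> "kobmkj" -> "kobmkj" -> "imzkih" -> "IMZKIH"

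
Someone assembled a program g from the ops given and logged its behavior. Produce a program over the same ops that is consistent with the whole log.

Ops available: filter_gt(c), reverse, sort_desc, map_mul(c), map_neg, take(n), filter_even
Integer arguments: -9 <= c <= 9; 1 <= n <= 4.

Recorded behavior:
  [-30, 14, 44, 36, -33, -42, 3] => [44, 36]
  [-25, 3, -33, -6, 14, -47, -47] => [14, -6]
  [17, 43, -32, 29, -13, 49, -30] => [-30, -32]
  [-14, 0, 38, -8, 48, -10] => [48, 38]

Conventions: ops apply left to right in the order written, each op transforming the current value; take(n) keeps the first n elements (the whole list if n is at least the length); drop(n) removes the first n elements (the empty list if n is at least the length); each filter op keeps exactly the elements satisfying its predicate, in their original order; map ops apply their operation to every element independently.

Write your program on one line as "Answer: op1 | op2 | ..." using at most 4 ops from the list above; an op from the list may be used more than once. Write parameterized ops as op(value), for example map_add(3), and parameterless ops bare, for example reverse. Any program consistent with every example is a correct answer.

filter_even | sort_desc | take(2)

Check, running the answer program on each example:
  [-30, 14, 44, 36, -33, -42, 3] -> [-30, 14, 44, 36, -42] -> [44, 36, 14, -30, -42] -> [44, 36]
  [-25, 3, -33, -6, 14, -47, -47] -> [-6, 14] -> [14, -6] -> [14, -6]
  [17, 43, -32, 29, -13, 49, -30] -> [-32, -30] -> [-30, -32] -> [-30, -32]
  [-14, 0, 38, -8, 48, -10] -> [-14, 0, 38, -8, 48, -10] -> [48, 38, 0, -8, -10, -14] -> [48, 38]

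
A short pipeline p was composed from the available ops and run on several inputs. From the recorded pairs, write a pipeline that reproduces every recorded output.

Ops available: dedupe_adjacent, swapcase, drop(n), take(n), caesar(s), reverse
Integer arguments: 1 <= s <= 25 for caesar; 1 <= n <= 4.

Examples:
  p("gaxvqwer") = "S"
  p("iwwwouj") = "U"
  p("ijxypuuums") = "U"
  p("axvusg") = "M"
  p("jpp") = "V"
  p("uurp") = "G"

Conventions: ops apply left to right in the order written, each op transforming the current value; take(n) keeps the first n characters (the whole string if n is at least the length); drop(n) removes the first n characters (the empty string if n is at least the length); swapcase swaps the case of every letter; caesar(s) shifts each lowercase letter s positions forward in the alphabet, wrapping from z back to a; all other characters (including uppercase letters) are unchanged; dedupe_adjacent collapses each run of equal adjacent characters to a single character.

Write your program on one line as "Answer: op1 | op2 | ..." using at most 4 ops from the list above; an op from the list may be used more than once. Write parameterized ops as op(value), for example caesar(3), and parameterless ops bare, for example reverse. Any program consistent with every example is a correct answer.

caesar(17) | take(1) | caesar(21) | swapcase

Check, running the answer program on each example:
  "gaxvqwer" -> "xromhnvi" -> "x" -> "s" -> "S"
  "iwwwouj" -> "znnnfla" -> "z" -> "u" -> "U"
  "ijxypuuums" -> "zaopgllldj" -> "z" -> "u" -> "U"
  "axvusg" -> "romljx" -> "r" -> "m" -> "M"
  "jpp" -> "agg" -> "a" -> "v" -> "V"
  "uurp" -> "llig" -> "l" -> "g" -> "G"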